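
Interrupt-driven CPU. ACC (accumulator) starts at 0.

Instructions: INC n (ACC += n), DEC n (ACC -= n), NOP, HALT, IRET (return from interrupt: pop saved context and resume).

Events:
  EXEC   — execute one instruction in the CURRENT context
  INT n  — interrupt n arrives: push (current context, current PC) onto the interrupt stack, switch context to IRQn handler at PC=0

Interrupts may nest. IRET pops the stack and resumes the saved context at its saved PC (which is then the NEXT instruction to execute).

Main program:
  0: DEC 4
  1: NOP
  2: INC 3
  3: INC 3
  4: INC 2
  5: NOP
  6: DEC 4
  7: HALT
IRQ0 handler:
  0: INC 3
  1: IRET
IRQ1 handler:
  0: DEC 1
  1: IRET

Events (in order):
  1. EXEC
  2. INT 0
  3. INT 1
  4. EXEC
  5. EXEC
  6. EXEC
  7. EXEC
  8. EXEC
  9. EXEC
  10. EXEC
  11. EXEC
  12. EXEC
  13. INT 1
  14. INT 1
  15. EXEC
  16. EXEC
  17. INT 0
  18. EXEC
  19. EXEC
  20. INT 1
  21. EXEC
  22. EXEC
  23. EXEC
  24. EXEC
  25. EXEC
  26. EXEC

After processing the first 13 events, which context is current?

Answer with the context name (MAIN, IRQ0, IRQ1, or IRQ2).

Event 1 (EXEC): [MAIN] PC=0: DEC 4 -> ACC=-4
Event 2 (INT 0): INT 0 arrives: push (MAIN, PC=1), enter IRQ0 at PC=0 (depth now 1)
Event 3 (INT 1): INT 1 arrives: push (IRQ0, PC=0), enter IRQ1 at PC=0 (depth now 2)
Event 4 (EXEC): [IRQ1] PC=0: DEC 1 -> ACC=-5
Event 5 (EXEC): [IRQ1] PC=1: IRET -> resume IRQ0 at PC=0 (depth now 1)
Event 6 (EXEC): [IRQ0] PC=0: INC 3 -> ACC=-2
Event 7 (EXEC): [IRQ0] PC=1: IRET -> resume MAIN at PC=1 (depth now 0)
Event 8 (EXEC): [MAIN] PC=1: NOP
Event 9 (EXEC): [MAIN] PC=2: INC 3 -> ACC=1
Event 10 (EXEC): [MAIN] PC=3: INC 3 -> ACC=4
Event 11 (EXEC): [MAIN] PC=4: INC 2 -> ACC=6
Event 12 (EXEC): [MAIN] PC=5: NOP
Event 13 (INT 1): INT 1 arrives: push (MAIN, PC=6), enter IRQ1 at PC=0 (depth now 1)

Answer: IRQ1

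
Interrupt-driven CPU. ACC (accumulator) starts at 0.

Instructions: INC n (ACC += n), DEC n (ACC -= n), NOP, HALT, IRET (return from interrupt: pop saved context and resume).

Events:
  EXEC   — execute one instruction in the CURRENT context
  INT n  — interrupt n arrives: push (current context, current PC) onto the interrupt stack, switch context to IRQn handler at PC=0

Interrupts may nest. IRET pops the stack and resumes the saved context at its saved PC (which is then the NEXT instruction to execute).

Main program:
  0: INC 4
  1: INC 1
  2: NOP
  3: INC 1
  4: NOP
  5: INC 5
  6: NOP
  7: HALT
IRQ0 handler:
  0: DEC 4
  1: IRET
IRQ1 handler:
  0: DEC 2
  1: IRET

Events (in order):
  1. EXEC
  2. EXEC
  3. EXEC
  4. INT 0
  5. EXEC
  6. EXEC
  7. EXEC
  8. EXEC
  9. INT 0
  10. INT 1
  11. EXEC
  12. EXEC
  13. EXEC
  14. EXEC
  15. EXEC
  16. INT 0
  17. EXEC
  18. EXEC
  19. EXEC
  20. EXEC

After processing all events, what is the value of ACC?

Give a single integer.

Answer: -3

Derivation:
Event 1 (EXEC): [MAIN] PC=0: INC 4 -> ACC=4
Event 2 (EXEC): [MAIN] PC=1: INC 1 -> ACC=5
Event 3 (EXEC): [MAIN] PC=2: NOP
Event 4 (INT 0): INT 0 arrives: push (MAIN, PC=3), enter IRQ0 at PC=0 (depth now 1)
Event 5 (EXEC): [IRQ0] PC=0: DEC 4 -> ACC=1
Event 6 (EXEC): [IRQ0] PC=1: IRET -> resume MAIN at PC=3 (depth now 0)
Event 7 (EXEC): [MAIN] PC=3: INC 1 -> ACC=2
Event 8 (EXEC): [MAIN] PC=4: NOP
Event 9 (INT 0): INT 0 arrives: push (MAIN, PC=5), enter IRQ0 at PC=0 (depth now 1)
Event 10 (INT 1): INT 1 arrives: push (IRQ0, PC=0), enter IRQ1 at PC=0 (depth now 2)
Event 11 (EXEC): [IRQ1] PC=0: DEC 2 -> ACC=0
Event 12 (EXEC): [IRQ1] PC=1: IRET -> resume IRQ0 at PC=0 (depth now 1)
Event 13 (EXEC): [IRQ0] PC=0: DEC 4 -> ACC=-4
Event 14 (EXEC): [IRQ0] PC=1: IRET -> resume MAIN at PC=5 (depth now 0)
Event 15 (EXEC): [MAIN] PC=5: INC 5 -> ACC=1
Event 16 (INT 0): INT 0 arrives: push (MAIN, PC=6), enter IRQ0 at PC=0 (depth now 1)
Event 17 (EXEC): [IRQ0] PC=0: DEC 4 -> ACC=-3
Event 18 (EXEC): [IRQ0] PC=1: IRET -> resume MAIN at PC=6 (depth now 0)
Event 19 (EXEC): [MAIN] PC=6: NOP
Event 20 (EXEC): [MAIN] PC=7: HALT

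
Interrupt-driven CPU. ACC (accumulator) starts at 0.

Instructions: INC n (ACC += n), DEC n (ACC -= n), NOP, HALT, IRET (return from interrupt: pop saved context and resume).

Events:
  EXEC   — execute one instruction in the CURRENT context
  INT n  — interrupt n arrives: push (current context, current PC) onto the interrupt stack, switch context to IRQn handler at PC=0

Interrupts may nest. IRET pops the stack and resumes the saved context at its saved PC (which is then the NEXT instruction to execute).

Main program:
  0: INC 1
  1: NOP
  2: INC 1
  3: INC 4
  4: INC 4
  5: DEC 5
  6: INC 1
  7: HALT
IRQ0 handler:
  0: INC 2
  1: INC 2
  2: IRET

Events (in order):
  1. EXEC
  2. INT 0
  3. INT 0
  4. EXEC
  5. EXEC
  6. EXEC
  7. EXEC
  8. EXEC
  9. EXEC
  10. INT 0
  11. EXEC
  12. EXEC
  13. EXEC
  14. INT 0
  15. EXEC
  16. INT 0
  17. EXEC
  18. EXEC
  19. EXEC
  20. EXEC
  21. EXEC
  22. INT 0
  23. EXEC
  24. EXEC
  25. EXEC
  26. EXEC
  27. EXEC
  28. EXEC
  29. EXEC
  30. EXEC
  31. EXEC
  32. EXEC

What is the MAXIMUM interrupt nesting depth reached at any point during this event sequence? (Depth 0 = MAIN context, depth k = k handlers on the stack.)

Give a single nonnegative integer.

Answer: 2

Derivation:
Event 1 (EXEC): [MAIN] PC=0: INC 1 -> ACC=1 [depth=0]
Event 2 (INT 0): INT 0 arrives: push (MAIN, PC=1), enter IRQ0 at PC=0 (depth now 1) [depth=1]
Event 3 (INT 0): INT 0 arrives: push (IRQ0, PC=0), enter IRQ0 at PC=0 (depth now 2) [depth=2]
Event 4 (EXEC): [IRQ0] PC=0: INC 2 -> ACC=3 [depth=2]
Event 5 (EXEC): [IRQ0] PC=1: INC 2 -> ACC=5 [depth=2]
Event 6 (EXEC): [IRQ0] PC=2: IRET -> resume IRQ0 at PC=0 (depth now 1) [depth=1]
Event 7 (EXEC): [IRQ0] PC=0: INC 2 -> ACC=7 [depth=1]
Event 8 (EXEC): [IRQ0] PC=1: INC 2 -> ACC=9 [depth=1]
Event 9 (EXEC): [IRQ0] PC=2: IRET -> resume MAIN at PC=1 (depth now 0) [depth=0]
Event 10 (INT 0): INT 0 arrives: push (MAIN, PC=1), enter IRQ0 at PC=0 (depth now 1) [depth=1]
Event 11 (EXEC): [IRQ0] PC=0: INC 2 -> ACC=11 [depth=1]
Event 12 (EXEC): [IRQ0] PC=1: INC 2 -> ACC=13 [depth=1]
Event 13 (EXEC): [IRQ0] PC=2: IRET -> resume MAIN at PC=1 (depth now 0) [depth=0]
Event 14 (INT 0): INT 0 arrives: push (MAIN, PC=1), enter IRQ0 at PC=0 (depth now 1) [depth=1]
Event 15 (EXEC): [IRQ0] PC=0: INC 2 -> ACC=15 [depth=1]
Event 16 (INT 0): INT 0 arrives: push (IRQ0, PC=1), enter IRQ0 at PC=0 (depth now 2) [depth=2]
Event 17 (EXEC): [IRQ0] PC=0: INC 2 -> ACC=17 [depth=2]
Event 18 (EXEC): [IRQ0] PC=1: INC 2 -> ACC=19 [depth=2]
Event 19 (EXEC): [IRQ0] PC=2: IRET -> resume IRQ0 at PC=1 (depth now 1) [depth=1]
Event 20 (EXEC): [IRQ0] PC=1: INC 2 -> ACC=21 [depth=1]
Event 21 (EXEC): [IRQ0] PC=2: IRET -> resume MAIN at PC=1 (depth now 0) [depth=0]
Event 22 (INT 0): INT 0 arrives: push (MAIN, PC=1), enter IRQ0 at PC=0 (depth now 1) [depth=1]
Event 23 (EXEC): [IRQ0] PC=0: INC 2 -> ACC=23 [depth=1]
Event 24 (EXEC): [IRQ0] PC=1: INC 2 -> ACC=25 [depth=1]
Event 25 (EXEC): [IRQ0] PC=2: IRET -> resume MAIN at PC=1 (depth now 0) [depth=0]
Event 26 (EXEC): [MAIN] PC=1: NOP [depth=0]
Event 27 (EXEC): [MAIN] PC=2: INC 1 -> ACC=26 [depth=0]
Event 28 (EXEC): [MAIN] PC=3: INC 4 -> ACC=30 [depth=0]
Event 29 (EXEC): [MAIN] PC=4: INC 4 -> ACC=34 [depth=0]
Event 30 (EXEC): [MAIN] PC=5: DEC 5 -> ACC=29 [depth=0]
Event 31 (EXEC): [MAIN] PC=6: INC 1 -> ACC=30 [depth=0]
Event 32 (EXEC): [MAIN] PC=7: HALT [depth=0]
Max depth observed: 2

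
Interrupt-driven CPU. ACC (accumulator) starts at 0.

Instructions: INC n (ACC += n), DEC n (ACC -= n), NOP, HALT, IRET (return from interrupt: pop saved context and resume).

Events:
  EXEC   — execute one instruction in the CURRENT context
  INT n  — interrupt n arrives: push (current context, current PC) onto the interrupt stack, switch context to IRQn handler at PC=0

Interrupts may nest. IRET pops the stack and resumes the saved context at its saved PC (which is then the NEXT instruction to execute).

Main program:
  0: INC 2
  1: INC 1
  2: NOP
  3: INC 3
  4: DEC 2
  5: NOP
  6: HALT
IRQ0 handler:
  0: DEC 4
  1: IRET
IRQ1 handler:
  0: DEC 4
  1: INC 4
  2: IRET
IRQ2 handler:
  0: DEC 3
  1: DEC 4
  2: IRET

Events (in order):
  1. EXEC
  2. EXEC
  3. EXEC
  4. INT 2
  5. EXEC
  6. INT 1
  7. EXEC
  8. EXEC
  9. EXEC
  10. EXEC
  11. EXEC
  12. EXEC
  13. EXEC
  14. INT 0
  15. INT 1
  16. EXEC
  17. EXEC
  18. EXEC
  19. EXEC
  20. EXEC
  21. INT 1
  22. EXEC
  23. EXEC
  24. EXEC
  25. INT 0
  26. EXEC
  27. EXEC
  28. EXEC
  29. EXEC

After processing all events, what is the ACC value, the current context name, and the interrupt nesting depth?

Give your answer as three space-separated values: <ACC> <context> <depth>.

Event 1 (EXEC): [MAIN] PC=0: INC 2 -> ACC=2
Event 2 (EXEC): [MAIN] PC=1: INC 1 -> ACC=3
Event 3 (EXEC): [MAIN] PC=2: NOP
Event 4 (INT 2): INT 2 arrives: push (MAIN, PC=3), enter IRQ2 at PC=0 (depth now 1)
Event 5 (EXEC): [IRQ2] PC=0: DEC 3 -> ACC=0
Event 6 (INT 1): INT 1 arrives: push (IRQ2, PC=1), enter IRQ1 at PC=0 (depth now 2)
Event 7 (EXEC): [IRQ1] PC=0: DEC 4 -> ACC=-4
Event 8 (EXEC): [IRQ1] PC=1: INC 4 -> ACC=0
Event 9 (EXEC): [IRQ1] PC=2: IRET -> resume IRQ2 at PC=1 (depth now 1)
Event 10 (EXEC): [IRQ2] PC=1: DEC 4 -> ACC=-4
Event 11 (EXEC): [IRQ2] PC=2: IRET -> resume MAIN at PC=3 (depth now 0)
Event 12 (EXEC): [MAIN] PC=3: INC 3 -> ACC=-1
Event 13 (EXEC): [MAIN] PC=4: DEC 2 -> ACC=-3
Event 14 (INT 0): INT 0 arrives: push (MAIN, PC=5), enter IRQ0 at PC=0 (depth now 1)
Event 15 (INT 1): INT 1 arrives: push (IRQ0, PC=0), enter IRQ1 at PC=0 (depth now 2)
Event 16 (EXEC): [IRQ1] PC=0: DEC 4 -> ACC=-7
Event 17 (EXEC): [IRQ1] PC=1: INC 4 -> ACC=-3
Event 18 (EXEC): [IRQ1] PC=2: IRET -> resume IRQ0 at PC=0 (depth now 1)
Event 19 (EXEC): [IRQ0] PC=0: DEC 4 -> ACC=-7
Event 20 (EXEC): [IRQ0] PC=1: IRET -> resume MAIN at PC=5 (depth now 0)
Event 21 (INT 1): INT 1 arrives: push (MAIN, PC=5), enter IRQ1 at PC=0 (depth now 1)
Event 22 (EXEC): [IRQ1] PC=0: DEC 4 -> ACC=-11
Event 23 (EXEC): [IRQ1] PC=1: INC 4 -> ACC=-7
Event 24 (EXEC): [IRQ1] PC=2: IRET -> resume MAIN at PC=5 (depth now 0)
Event 25 (INT 0): INT 0 arrives: push (MAIN, PC=5), enter IRQ0 at PC=0 (depth now 1)
Event 26 (EXEC): [IRQ0] PC=0: DEC 4 -> ACC=-11
Event 27 (EXEC): [IRQ0] PC=1: IRET -> resume MAIN at PC=5 (depth now 0)
Event 28 (EXEC): [MAIN] PC=5: NOP
Event 29 (EXEC): [MAIN] PC=6: HALT

Answer: -11 MAIN 0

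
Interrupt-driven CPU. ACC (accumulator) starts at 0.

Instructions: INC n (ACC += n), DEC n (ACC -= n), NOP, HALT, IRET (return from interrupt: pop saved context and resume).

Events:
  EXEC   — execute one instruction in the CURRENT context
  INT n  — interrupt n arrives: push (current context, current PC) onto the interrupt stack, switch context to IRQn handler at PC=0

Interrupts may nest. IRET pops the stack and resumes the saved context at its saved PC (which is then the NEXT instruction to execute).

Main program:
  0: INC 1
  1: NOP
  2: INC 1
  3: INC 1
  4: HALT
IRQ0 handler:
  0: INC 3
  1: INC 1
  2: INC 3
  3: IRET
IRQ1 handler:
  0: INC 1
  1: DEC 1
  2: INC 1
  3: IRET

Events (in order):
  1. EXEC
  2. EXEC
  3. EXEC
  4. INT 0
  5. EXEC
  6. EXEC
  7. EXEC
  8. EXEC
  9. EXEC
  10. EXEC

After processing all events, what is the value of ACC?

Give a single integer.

Answer: 10

Derivation:
Event 1 (EXEC): [MAIN] PC=0: INC 1 -> ACC=1
Event 2 (EXEC): [MAIN] PC=1: NOP
Event 3 (EXEC): [MAIN] PC=2: INC 1 -> ACC=2
Event 4 (INT 0): INT 0 arrives: push (MAIN, PC=3), enter IRQ0 at PC=0 (depth now 1)
Event 5 (EXEC): [IRQ0] PC=0: INC 3 -> ACC=5
Event 6 (EXEC): [IRQ0] PC=1: INC 1 -> ACC=6
Event 7 (EXEC): [IRQ0] PC=2: INC 3 -> ACC=9
Event 8 (EXEC): [IRQ0] PC=3: IRET -> resume MAIN at PC=3 (depth now 0)
Event 9 (EXEC): [MAIN] PC=3: INC 1 -> ACC=10
Event 10 (EXEC): [MAIN] PC=4: HALT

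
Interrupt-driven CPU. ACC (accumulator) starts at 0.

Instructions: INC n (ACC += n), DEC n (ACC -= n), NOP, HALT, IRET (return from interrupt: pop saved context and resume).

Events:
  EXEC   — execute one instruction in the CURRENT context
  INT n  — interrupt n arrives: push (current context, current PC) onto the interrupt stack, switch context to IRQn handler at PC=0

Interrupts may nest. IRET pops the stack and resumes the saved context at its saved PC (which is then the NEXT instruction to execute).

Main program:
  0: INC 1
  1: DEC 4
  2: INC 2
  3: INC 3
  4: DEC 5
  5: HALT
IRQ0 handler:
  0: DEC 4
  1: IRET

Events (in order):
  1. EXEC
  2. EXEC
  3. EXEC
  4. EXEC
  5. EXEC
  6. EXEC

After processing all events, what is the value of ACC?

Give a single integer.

Event 1 (EXEC): [MAIN] PC=0: INC 1 -> ACC=1
Event 2 (EXEC): [MAIN] PC=1: DEC 4 -> ACC=-3
Event 3 (EXEC): [MAIN] PC=2: INC 2 -> ACC=-1
Event 4 (EXEC): [MAIN] PC=3: INC 3 -> ACC=2
Event 5 (EXEC): [MAIN] PC=4: DEC 5 -> ACC=-3
Event 6 (EXEC): [MAIN] PC=5: HALT

Answer: -3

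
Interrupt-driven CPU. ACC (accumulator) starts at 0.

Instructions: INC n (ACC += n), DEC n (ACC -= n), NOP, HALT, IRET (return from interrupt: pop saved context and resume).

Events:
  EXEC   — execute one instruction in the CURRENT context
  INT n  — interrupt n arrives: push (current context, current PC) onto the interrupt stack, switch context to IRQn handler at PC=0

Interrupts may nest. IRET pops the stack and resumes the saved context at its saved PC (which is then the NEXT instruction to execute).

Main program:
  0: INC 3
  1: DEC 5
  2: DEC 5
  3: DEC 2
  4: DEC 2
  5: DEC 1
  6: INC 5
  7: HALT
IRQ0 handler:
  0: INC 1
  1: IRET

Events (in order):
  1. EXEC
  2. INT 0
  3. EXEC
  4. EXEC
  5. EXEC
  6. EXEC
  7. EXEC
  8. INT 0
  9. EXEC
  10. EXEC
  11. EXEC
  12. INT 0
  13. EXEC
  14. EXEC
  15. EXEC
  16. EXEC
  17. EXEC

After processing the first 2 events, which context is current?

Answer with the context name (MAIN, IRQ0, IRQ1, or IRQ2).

Event 1 (EXEC): [MAIN] PC=0: INC 3 -> ACC=3
Event 2 (INT 0): INT 0 arrives: push (MAIN, PC=1), enter IRQ0 at PC=0 (depth now 1)

Answer: IRQ0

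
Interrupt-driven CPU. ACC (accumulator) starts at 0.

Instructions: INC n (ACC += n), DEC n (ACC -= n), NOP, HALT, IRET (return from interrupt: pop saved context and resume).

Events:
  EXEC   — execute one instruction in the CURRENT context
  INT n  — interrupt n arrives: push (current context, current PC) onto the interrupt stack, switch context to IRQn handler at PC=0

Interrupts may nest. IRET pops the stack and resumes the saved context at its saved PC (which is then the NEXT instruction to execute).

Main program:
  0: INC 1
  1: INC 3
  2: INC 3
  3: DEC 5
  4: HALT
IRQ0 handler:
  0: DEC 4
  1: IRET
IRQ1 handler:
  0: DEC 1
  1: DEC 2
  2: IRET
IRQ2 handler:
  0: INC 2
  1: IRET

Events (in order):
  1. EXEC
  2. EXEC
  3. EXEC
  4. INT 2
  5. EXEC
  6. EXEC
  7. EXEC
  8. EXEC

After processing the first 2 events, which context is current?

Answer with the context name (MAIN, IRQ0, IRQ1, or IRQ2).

Event 1 (EXEC): [MAIN] PC=0: INC 1 -> ACC=1
Event 2 (EXEC): [MAIN] PC=1: INC 3 -> ACC=4

Answer: MAIN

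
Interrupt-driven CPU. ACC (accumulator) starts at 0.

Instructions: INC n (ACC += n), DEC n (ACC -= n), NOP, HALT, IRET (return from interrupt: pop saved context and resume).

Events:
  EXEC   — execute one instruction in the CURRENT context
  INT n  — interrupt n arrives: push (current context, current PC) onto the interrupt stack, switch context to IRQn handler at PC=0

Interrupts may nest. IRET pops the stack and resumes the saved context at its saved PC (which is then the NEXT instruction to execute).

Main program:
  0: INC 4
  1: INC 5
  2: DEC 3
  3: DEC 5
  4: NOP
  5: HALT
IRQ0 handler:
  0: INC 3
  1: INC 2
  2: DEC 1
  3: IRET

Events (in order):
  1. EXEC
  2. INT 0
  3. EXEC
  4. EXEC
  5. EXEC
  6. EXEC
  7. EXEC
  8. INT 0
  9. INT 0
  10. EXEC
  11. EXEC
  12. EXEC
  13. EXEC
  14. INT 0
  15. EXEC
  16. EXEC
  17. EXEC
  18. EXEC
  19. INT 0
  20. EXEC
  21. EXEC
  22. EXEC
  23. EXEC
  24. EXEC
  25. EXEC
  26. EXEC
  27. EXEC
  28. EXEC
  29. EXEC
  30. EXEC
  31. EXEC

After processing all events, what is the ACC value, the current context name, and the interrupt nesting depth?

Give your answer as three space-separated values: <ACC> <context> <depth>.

Answer: 21 MAIN 0

Derivation:
Event 1 (EXEC): [MAIN] PC=0: INC 4 -> ACC=4
Event 2 (INT 0): INT 0 arrives: push (MAIN, PC=1), enter IRQ0 at PC=0 (depth now 1)
Event 3 (EXEC): [IRQ0] PC=0: INC 3 -> ACC=7
Event 4 (EXEC): [IRQ0] PC=1: INC 2 -> ACC=9
Event 5 (EXEC): [IRQ0] PC=2: DEC 1 -> ACC=8
Event 6 (EXEC): [IRQ0] PC=3: IRET -> resume MAIN at PC=1 (depth now 0)
Event 7 (EXEC): [MAIN] PC=1: INC 5 -> ACC=13
Event 8 (INT 0): INT 0 arrives: push (MAIN, PC=2), enter IRQ0 at PC=0 (depth now 1)
Event 9 (INT 0): INT 0 arrives: push (IRQ0, PC=0), enter IRQ0 at PC=0 (depth now 2)
Event 10 (EXEC): [IRQ0] PC=0: INC 3 -> ACC=16
Event 11 (EXEC): [IRQ0] PC=1: INC 2 -> ACC=18
Event 12 (EXEC): [IRQ0] PC=2: DEC 1 -> ACC=17
Event 13 (EXEC): [IRQ0] PC=3: IRET -> resume IRQ0 at PC=0 (depth now 1)
Event 14 (INT 0): INT 0 arrives: push (IRQ0, PC=0), enter IRQ0 at PC=0 (depth now 2)
Event 15 (EXEC): [IRQ0] PC=0: INC 3 -> ACC=20
Event 16 (EXEC): [IRQ0] PC=1: INC 2 -> ACC=22
Event 17 (EXEC): [IRQ0] PC=2: DEC 1 -> ACC=21
Event 18 (EXEC): [IRQ0] PC=3: IRET -> resume IRQ0 at PC=0 (depth now 1)
Event 19 (INT 0): INT 0 arrives: push (IRQ0, PC=0), enter IRQ0 at PC=0 (depth now 2)
Event 20 (EXEC): [IRQ0] PC=0: INC 3 -> ACC=24
Event 21 (EXEC): [IRQ0] PC=1: INC 2 -> ACC=26
Event 22 (EXEC): [IRQ0] PC=2: DEC 1 -> ACC=25
Event 23 (EXEC): [IRQ0] PC=3: IRET -> resume IRQ0 at PC=0 (depth now 1)
Event 24 (EXEC): [IRQ0] PC=0: INC 3 -> ACC=28
Event 25 (EXEC): [IRQ0] PC=1: INC 2 -> ACC=30
Event 26 (EXEC): [IRQ0] PC=2: DEC 1 -> ACC=29
Event 27 (EXEC): [IRQ0] PC=3: IRET -> resume MAIN at PC=2 (depth now 0)
Event 28 (EXEC): [MAIN] PC=2: DEC 3 -> ACC=26
Event 29 (EXEC): [MAIN] PC=3: DEC 5 -> ACC=21
Event 30 (EXEC): [MAIN] PC=4: NOP
Event 31 (EXEC): [MAIN] PC=5: HALT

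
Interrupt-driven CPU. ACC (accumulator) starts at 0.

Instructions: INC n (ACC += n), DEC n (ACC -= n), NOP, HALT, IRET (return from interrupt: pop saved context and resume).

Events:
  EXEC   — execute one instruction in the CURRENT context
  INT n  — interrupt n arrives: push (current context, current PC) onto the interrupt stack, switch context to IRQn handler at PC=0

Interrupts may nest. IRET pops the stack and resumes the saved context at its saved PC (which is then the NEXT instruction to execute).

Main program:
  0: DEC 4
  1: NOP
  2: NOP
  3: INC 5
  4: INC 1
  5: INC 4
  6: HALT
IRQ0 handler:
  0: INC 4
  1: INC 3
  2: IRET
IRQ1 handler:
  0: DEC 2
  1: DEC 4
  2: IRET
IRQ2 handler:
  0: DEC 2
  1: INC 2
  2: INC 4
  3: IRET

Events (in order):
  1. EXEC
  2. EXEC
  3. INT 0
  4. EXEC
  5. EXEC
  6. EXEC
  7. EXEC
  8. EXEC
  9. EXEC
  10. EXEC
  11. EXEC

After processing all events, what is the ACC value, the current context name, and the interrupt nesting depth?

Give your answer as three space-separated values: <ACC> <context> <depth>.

Answer: 13 MAIN 0

Derivation:
Event 1 (EXEC): [MAIN] PC=0: DEC 4 -> ACC=-4
Event 2 (EXEC): [MAIN] PC=1: NOP
Event 3 (INT 0): INT 0 arrives: push (MAIN, PC=2), enter IRQ0 at PC=0 (depth now 1)
Event 4 (EXEC): [IRQ0] PC=0: INC 4 -> ACC=0
Event 5 (EXEC): [IRQ0] PC=1: INC 3 -> ACC=3
Event 6 (EXEC): [IRQ0] PC=2: IRET -> resume MAIN at PC=2 (depth now 0)
Event 7 (EXEC): [MAIN] PC=2: NOP
Event 8 (EXEC): [MAIN] PC=3: INC 5 -> ACC=8
Event 9 (EXEC): [MAIN] PC=4: INC 1 -> ACC=9
Event 10 (EXEC): [MAIN] PC=5: INC 4 -> ACC=13
Event 11 (EXEC): [MAIN] PC=6: HALT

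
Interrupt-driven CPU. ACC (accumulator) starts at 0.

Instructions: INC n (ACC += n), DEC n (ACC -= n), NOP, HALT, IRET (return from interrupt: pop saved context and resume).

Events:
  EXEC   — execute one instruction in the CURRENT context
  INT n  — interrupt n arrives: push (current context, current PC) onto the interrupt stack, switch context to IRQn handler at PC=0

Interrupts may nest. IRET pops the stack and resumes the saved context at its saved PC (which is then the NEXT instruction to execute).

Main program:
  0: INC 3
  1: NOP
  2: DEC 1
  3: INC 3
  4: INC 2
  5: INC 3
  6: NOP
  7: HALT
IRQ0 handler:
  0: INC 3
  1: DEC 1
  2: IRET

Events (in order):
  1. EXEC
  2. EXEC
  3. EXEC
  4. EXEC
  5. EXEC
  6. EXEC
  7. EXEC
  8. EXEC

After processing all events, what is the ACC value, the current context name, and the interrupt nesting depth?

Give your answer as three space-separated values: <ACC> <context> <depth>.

Answer: 10 MAIN 0

Derivation:
Event 1 (EXEC): [MAIN] PC=0: INC 3 -> ACC=3
Event 2 (EXEC): [MAIN] PC=1: NOP
Event 3 (EXEC): [MAIN] PC=2: DEC 1 -> ACC=2
Event 4 (EXEC): [MAIN] PC=3: INC 3 -> ACC=5
Event 5 (EXEC): [MAIN] PC=4: INC 2 -> ACC=7
Event 6 (EXEC): [MAIN] PC=5: INC 3 -> ACC=10
Event 7 (EXEC): [MAIN] PC=6: NOP
Event 8 (EXEC): [MAIN] PC=7: HALT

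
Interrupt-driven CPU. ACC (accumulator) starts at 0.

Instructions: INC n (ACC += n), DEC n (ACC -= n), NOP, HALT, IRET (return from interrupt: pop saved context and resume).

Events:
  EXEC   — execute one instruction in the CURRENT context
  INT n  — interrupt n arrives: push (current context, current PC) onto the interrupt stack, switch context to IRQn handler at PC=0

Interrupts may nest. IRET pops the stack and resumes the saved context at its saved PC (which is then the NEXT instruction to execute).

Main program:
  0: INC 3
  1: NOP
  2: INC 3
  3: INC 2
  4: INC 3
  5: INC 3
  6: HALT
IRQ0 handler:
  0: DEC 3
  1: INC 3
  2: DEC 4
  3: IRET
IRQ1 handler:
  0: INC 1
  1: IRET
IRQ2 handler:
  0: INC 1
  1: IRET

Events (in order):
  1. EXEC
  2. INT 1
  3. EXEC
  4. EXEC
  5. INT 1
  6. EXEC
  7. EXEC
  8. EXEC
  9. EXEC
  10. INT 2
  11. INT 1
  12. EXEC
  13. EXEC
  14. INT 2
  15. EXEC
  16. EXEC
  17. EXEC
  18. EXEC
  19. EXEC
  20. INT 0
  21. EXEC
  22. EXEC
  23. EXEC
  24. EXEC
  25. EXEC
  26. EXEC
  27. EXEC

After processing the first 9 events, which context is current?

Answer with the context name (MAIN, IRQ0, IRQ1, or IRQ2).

Answer: MAIN

Derivation:
Event 1 (EXEC): [MAIN] PC=0: INC 3 -> ACC=3
Event 2 (INT 1): INT 1 arrives: push (MAIN, PC=1), enter IRQ1 at PC=0 (depth now 1)
Event 3 (EXEC): [IRQ1] PC=0: INC 1 -> ACC=4
Event 4 (EXEC): [IRQ1] PC=1: IRET -> resume MAIN at PC=1 (depth now 0)
Event 5 (INT 1): INT 1 arrives: push (MAIN, PC=1), enter IRQ1 at PC=0 (depth now 1)
Event 6 (EXEC): [IRQ1] PC=0: INC 1 -> ACC=5
Event 7 (EXEC): [IRQ1] PC=1: IRET -> resume MAIN at PC=1 (depth now 0)
Event 8 (EXEC): [MAIN] PC=1: NOP
Event 9 (EXEC): [MAIN] PC=2: INC 3 -> ACC=8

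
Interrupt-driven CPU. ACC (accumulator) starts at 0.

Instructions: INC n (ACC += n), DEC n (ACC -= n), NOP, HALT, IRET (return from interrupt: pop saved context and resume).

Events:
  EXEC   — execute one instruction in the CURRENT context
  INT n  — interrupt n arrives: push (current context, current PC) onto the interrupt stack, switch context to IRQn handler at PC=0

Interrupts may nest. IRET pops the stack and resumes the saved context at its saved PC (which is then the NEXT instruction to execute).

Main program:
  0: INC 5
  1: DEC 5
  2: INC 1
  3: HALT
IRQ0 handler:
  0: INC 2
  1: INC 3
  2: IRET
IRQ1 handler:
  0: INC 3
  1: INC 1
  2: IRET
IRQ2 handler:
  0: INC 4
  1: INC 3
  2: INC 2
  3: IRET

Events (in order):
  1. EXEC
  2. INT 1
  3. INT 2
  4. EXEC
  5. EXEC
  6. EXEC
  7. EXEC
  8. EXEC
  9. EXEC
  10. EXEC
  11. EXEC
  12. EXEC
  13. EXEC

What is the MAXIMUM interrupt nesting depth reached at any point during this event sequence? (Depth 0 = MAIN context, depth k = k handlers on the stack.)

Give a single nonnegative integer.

Event 1 (EXEC): [MAIN] PC=0: INC 5 -> ACC=5 [depth=0]
Event 2 (INT 1): INT 1 arrives: push (MAIN, PC=1), enter IRQ1 at PC=0 (depth now 1) [depth=1]
Event 3 (INT 2): INT 2 arrives: push (IRQ1, PC=0), enter IRQ2 at PC=0 (depth now 2) [depth=2]
Event 4 (EXEC): [IRQ2] PC=0: INC 4 -> ACC=9 [depth=2]
Event 5 (EXEC): [IRQ2] PC=1: INC 3 -> ACC=12 [depth=2]
Event 6 (EXEC): [IRQ2] PC=2: INC 2 -> ACC=14 [depth=2]
Event 7 (EXEC): [IRQ2] PC=3: IRET -> resume IRQ1 at PC=0 (depth now 1) [depth=1]
Event 8 (EXEC): [IRQ1] PC=0: INC 3 -> ACC=17 [depth=1]
Event 9 (EXEC): [IRQ1] PC=1: INC 1 -> ACC=18 [depth=1]
Event 10 (EXEC): [IRQ1] PC=2: IRET -> resume MAIN at PC=1 (depth now 0) [depth=0]
Event 11 (EXEC): [MAIN] PC=1: DEC 5 -> ACC=13 [depth=0]
Event 12 (EXEC): [MAIN] PC=2: INC 1 -> ACC=14 [depth=0]
Event 13 (EXEC): [MAIN] PC=3: HALT [depth=0]
Max depth observed: 2

Answer: 2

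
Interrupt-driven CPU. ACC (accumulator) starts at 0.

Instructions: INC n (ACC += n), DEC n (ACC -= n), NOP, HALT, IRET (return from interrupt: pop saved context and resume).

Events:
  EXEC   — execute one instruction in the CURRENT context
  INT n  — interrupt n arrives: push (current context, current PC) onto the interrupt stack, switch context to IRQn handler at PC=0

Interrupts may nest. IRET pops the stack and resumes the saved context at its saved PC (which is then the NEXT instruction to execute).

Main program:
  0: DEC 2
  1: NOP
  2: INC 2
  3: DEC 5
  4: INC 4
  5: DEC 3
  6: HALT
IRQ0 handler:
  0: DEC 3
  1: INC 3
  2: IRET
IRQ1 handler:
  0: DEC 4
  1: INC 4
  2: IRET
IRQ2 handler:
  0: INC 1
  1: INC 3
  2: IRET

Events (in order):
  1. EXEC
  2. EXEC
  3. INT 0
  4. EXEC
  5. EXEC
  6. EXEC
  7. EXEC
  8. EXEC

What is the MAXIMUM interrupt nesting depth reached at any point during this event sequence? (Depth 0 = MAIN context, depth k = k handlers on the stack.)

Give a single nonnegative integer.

Answer: 1

Derivation:
Event 1 (EXEC): [MAIN] PC=0: DEC 2 -> ACC=-2 [depth=0]
Event 2 (EXEC): [MAIN] PC=1: NOP [depth=0]
Event 3 (INT 0): INT 0 arrives: push (MAIN, PC=2), enter IRQ0 at PC=0 (depth now 1) [depth=1]
Event 4 (EXEC): [IRQ0] PC=0: DEC 3 -> ACC=-5 [depth=1]
Event 5 (EXEC): [IRQ0] PC=1: INC 3 -> ACC=-2 [depth=1]
Event 6 (EXEC): [IRQ0] PC=2: IRET -> resume MAIN at PC=2 (depth now 0) [depth=0]
Event 7 (EXEC): [MAIN] PC=2: INC 2 -> ACC=0 [depth=0]
Event 8 (EXEC): [MAIN] PC=3: DEC 5 -> ACC=-5 [depth=0]
Max depth observed: 1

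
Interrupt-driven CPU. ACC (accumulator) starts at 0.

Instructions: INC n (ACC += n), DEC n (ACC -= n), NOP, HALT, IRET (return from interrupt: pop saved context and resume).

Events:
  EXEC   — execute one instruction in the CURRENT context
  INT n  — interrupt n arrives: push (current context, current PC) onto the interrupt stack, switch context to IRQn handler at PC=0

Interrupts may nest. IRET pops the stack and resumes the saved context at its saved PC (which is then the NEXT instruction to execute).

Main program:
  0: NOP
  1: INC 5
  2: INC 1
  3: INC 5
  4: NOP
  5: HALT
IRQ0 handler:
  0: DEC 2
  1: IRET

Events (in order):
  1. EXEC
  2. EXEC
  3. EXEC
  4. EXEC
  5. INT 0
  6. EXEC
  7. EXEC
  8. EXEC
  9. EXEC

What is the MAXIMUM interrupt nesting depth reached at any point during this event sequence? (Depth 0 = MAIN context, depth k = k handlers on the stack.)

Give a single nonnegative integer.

Event 1 (EXEC): [MAIN] PC=0: NOP [depth=0]
Event 2 (EXEC): [MAIN] PC=1: INC 5 -> ACC=5 [depth=0]
Event 3 (EXEC): [MAIN] PC=2: INC 1 -> ACC=6 [depth=0]
Event 4 (EXEC): [MAIN] PC=3: INC 5 -> ACC=11 [depth=0]
Event 5 (INT 0): INT 0 arrives: push (MAIN, PC=4), enter IRQ0 at PC=0 (depth now 1) [depth=1]
Event 6 (EXEC): [IRQ0] PC=0: DEC 2 -> ACC=9 [depth=1]
Event 7 (EXEC): [IRQ0] PC=1: IRET -> resume MAIN at PC=4 (depth now 0) [depth=0]
Event 8 (EXEC): [MAIN] PC=4: NOP [depth=0]
Event 9 (EXEC): [MAIN] PC=5: HALT [depth=0]
Max depth observed: 1

Answer: 1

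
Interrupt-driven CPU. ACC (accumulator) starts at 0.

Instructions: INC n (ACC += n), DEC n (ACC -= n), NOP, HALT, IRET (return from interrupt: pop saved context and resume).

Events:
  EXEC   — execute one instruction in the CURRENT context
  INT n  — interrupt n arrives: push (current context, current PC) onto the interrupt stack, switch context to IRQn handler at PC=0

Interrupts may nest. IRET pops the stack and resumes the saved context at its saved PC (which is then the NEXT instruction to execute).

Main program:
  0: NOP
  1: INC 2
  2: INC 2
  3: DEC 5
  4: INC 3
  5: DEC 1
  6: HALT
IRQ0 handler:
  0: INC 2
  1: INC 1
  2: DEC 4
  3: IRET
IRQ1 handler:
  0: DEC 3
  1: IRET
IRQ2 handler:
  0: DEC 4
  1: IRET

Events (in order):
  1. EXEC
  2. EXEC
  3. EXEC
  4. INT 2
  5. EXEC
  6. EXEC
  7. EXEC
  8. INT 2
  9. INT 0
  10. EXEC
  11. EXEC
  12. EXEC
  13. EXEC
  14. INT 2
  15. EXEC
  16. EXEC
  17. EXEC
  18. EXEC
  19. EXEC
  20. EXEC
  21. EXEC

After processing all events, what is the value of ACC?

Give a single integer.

Answer: -12

Derivation:
Event 1 (EXEC): [MAIN] PC=0: NOP
Event 2 (EXEC): [MAIN] PC=1: INC 2 -> ACC=2
Event 3 (EXEC): [MAIN] PC=2: INC 2 -> ACC=4
Event 4 (INT 2): INT 2 arrives: push (MAIN, PC=3), enter IRQ2 at PC=0 (depth now 1)
Event 5 (EXEC): [IRQ2] PC=0: DEC 4 -> ACC=0
Event 6 (EXEC): [IRQ2] PC=1: IRET -> resume MAIN at PC=3 (depth now 0)
Event 7 (EXEC): [MAIN] PC=3: DEC 5 -> ACC=-5
Event 8 (INT 2): INT 2 arrives: push (MAIN, PC=4), enter IRQ2 at PC=0 (depth now 1)
Event 9 (INT 0): INT 0 arrives: push (IRQ2, PC=0), enter IRQ0 at PC=0 (depth now 2)
Event 10 (EXEC): [IRQ0] PC=0: INC 2 -> ACC=-3
Event 11 (EXEC): [IRQ0] PC=1: INC 1 -> ACC=-2
Event 12 (EXEC): [IRQ0] PC=2: DEC 4 -> ACC=-6
Event 13 (EXEC): [IRQ0] PC=3: IRET -> resume IRQ2 at PC=0 (depth now 1)
Event 14 (INT 2): INT 2 arrives: push (IRQ2, PC=0), enter IRQ2 at PC=0 (depth now 2)
Event 15 (EXEC): [IRQ2] PC=0: DEC 4 -> ACC=-10
Event 16 (EXEC): [IRQ2] PC=1: IRET -> resume IRQ2 at PC=0 (depth now 1)
Event 17 (EXEC): [IRQ2] PC=0: DEC 4 -> ACC=-14
Event 18 (EXEC): [IRQ2] PC=1: IRET -> resume MAIN at PC=4 (depth now 0)
Event 19 (EXEC): [MAIN] PC=4: INC 3 -> ACC=-11
Event 20 (EXEC): [MAIN] PC=5: DEC 1 -> ACC=-12
Event 21 (EXEC): [MAIN] PC=6: HALT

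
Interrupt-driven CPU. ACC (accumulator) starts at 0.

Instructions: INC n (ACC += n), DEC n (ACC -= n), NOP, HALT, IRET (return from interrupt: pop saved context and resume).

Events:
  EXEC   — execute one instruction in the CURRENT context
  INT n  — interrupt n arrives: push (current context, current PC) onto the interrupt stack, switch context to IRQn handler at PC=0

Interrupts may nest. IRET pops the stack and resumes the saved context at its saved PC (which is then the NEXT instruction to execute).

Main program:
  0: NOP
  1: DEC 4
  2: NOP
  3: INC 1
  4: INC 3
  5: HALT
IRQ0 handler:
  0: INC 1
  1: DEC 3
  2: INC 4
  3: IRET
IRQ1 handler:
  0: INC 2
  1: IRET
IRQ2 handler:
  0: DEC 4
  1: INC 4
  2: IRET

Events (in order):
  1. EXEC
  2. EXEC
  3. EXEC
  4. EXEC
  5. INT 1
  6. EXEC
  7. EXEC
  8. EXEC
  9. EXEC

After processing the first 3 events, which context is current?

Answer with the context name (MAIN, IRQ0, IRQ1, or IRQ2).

Answer: MAIN

Derivation:
Event 1 (EXEC): [MAIN] PC=0: NOP
Event 2 (EXEC): [MAIN] PC=1: DEC 4 -> ACC=-4
Event 3 (EXEC): [MAIN] PC=2: NOP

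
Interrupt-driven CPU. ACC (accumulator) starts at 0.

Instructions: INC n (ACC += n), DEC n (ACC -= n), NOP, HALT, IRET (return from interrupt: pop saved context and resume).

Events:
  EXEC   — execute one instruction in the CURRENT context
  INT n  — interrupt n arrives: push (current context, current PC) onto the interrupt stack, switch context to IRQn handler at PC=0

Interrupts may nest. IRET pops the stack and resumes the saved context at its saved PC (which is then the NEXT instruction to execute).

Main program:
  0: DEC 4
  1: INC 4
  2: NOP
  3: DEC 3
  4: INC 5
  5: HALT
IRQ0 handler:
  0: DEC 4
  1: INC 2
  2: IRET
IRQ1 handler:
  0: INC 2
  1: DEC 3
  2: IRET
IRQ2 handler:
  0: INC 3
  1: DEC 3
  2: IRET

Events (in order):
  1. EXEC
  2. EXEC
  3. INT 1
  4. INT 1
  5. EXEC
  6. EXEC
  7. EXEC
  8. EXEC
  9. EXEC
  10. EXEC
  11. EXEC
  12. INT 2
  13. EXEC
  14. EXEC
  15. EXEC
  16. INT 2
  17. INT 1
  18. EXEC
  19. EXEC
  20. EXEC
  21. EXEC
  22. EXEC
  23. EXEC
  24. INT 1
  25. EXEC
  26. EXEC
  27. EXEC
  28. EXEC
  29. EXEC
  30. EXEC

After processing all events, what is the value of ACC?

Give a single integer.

Answer: -2

Derivation:
Event 1 (EXEC): [MAIN] PC=0: DEC 4 -> ACC=-4
Event 2 (EXEC): [MAIN] PC=1: INC 4 -> ACC=0
Event 3 (INT 1): INT 1 arrives: push (MAIN, PC=2), enter IRQ1 at PC=0 (depth now 1)
Event 4 (INT 1): INT 1 arrives: push (IRQ1, PC=0), enter IRQ1 at PC=0 (depth now 2)
Event 5 (EXEC): [IRQ1] PC=0: INC 2 -> ACC=2
Event 6 (EXEC): [IRQ1] PC=1: DEC 3 -> ACC=-1
Event 7 (EXEC): [IRQ1] PC=2: IRET -> resume IRQ1 at PC=0 (depth now 1)
Event 8 (EXEC): [IRQ1] PC=0: INC 2 -> ACC=1
Event 9 (EXEC): [IRQ1] PC=1: DEC 3 -> ACC=-2
Event 10 (EXEC): [IRQ1] PC=2: IRET -> resume MAIN at PC=2 (depth now 0)
Event 11 (EXEC): [MAIN] PC=2: NOP
Event 12 (INT 2): INT 2 arrives: push (MAIN, PC=3), enter IRQ2 at PC=0 (depth now 1)
Event 13 (EXEC): [IRQ2] PC=0: INC 3 -> ACC=1
Event 14 (EXEC): [IRQ2] PC=1: DEC 3 -> ACC=-2
Event 15 (EXEC): [IRQ2] PC=2: IRET -> resume MAIN at PC=3 (depth now 0)
Event 16 (INT 2): INT 2 arrives: push (MAIN, PC=3), enter IRQ2 at PC=0 (depth now 1)
Event 17 (INT 1): INT 1 arrives: push (IRQ2, PC=0), enter IRQ1 at PC=0 (depth now 2)
Event 18 (EXEC): [IRQ1] PC=0: INC 2 -> ACC=0
Event 19 (EXEC): [IRQ1] PC=1: DEC 3 -> ACC=-3
Event 20 (EXEC): [IRQ1] PC=2: IRET -> resume IRQ2 at PC=0 (depth now 1)
Event 21 (EXEC): [IRQ2] PC=0: INC 3 -> ACC=0
Event 22 (EXEC): [IRQ2] PC=1: DEC 3 -> ACC=-3
Event 23 (EXEC): [IRQ2] PC=2: IRET -> resume MAIN at PC=3 (depth now 0)
Event 24 (INT 1): INT 1 arrives: push (MAIN, PC=3), enter IRQ1 at PC=0 (depth now 1)
Event 25 (EXEC): [IRQ1] PC=0: INC 2 -> ACC=-1
Event 26 (EXEC): [IRQ1] PC=1: DEC 3 -> ACC=-4
Event 27 (EXEC): [IRQ1] PC=2: IRET -> resume MAIN at PC=3 (depth now 0)
Event 28 (EXEC): [MAIN] PC=3: DEC 3 -> ACC=-7
Event 29 (EXEC): [MAIN] PC=4: INC 5 -> ACC=-2
Event 30 (EXEC): [MAIN] PC=5: HALT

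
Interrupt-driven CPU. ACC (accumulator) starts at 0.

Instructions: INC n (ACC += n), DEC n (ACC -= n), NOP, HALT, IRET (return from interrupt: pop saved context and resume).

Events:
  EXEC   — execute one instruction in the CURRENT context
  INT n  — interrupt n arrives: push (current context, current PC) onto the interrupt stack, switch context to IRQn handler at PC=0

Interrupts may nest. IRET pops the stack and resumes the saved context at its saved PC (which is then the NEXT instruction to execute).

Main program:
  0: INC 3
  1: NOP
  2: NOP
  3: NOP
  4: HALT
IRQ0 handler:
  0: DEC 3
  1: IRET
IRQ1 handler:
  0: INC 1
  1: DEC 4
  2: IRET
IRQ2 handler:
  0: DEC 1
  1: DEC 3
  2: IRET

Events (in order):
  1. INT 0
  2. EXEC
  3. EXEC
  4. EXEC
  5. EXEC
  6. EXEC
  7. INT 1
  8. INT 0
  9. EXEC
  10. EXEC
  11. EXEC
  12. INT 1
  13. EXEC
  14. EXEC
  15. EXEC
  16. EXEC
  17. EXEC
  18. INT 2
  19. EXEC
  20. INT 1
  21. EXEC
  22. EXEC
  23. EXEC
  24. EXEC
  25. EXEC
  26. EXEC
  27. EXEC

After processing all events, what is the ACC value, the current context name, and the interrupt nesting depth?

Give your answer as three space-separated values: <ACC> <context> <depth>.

Answer: -16 MAIN 0

Derivation:
Event 1 (INT 0): INT 0 arrives: push (MAIN, PC=0), enter IRQ0 at PC=0 (depth now 1)
Event 2 (EXEC): [IRQ0] PC=0: DEC 3 -> ACC=-3
Event 3 (EXEC): [IRQ0] PC=1: IRET -> resume MAIN at PC=0 (depth now 0)
Event 4 (EXEC): [MAIN] PC=0: INC 3 -> ACC=0
Event 5 (EXEC): [MAIN] PC=1: NOP
Event 6 (EXEC): [MAIN] PC=2: NOP
Event 7 (INT 1): INT 1 arrives: push (MAIN, PC=3), enter IRQ1 at PC=0 (depth now 1)
Event 8 (INT 0): INT 0 arrives: push (IRQ1, PC=0), enter IRQ0 at PC=0 (depth now 2)
Event 9 (EXEC): [IRQ0] PC=0: DEC 3 -> ACC=-3
Event 10 (EXEC): [IRQ0] PC=1: IRET -> resume IRQ1 at PC=0 (depth now 1)
Event 11 (EXEC): [IRQ1] PC=0: INC 1 -> ACC=-2
Event 12 (INT 1): INT 1 arrives: push (IRQ1, PC=1), enter IRQ1 at PC=0 (depth now 2)
Event 13 (EXEC): [IRQ1] PC=0: INC 1 -> ACC=-1
Event 14 (EXEC): [IRQ1] PC=1: DEC 4 -> ACC=-5
Event 15 (EXEC): [IRQ1] PC=2: IRET -> resume IRQ1 at PC=1 (depth now 1)
Event 16 (EXEC): [IRQ1] PC=1: DEC 4 -> ACC=-9
Event 17 (EXEC): [IRQ1] PC=2: IRET -> resume MAIN at PC=3 (depth now 0)
Event 18 (INT 2): INT 2 arrives: push (MAIN, PC=3), enter IRQ2 at PC=0 (depth now 1)
Event 19 (EXEC): [IRQ2] PC=0: DEC 1 -> ACC=-10
Event 20 (INT 1): INT 1 arrives: push (IRQ2, PC=1), enter IRQ1 at PC=0 (depth now 2)
Event 21 (EXEC): [IRQ1] PC=0: INC 1 -> ACC=-9
Event 22 (EXEC): [IRQ1] PC=1: DEC 4 -> ACC=-13
Event 23 (EXEC): [IRQ1] PC=2: IRET -> resume IRQ2 at PC=1 (depth now 1)
Event 24 (EXEC): [IRQ2] PC=1: DEC 3 -> ACC=-16
Event 25 (EXEC): [IRQ2] PC=2: IRET -> resume MAIN at PC=3 (depth now 0)
Event 26 (EXEC): [MAIN] PC=3: NOP
Event 27 (EXEC): [MAIN] PC=4: HALT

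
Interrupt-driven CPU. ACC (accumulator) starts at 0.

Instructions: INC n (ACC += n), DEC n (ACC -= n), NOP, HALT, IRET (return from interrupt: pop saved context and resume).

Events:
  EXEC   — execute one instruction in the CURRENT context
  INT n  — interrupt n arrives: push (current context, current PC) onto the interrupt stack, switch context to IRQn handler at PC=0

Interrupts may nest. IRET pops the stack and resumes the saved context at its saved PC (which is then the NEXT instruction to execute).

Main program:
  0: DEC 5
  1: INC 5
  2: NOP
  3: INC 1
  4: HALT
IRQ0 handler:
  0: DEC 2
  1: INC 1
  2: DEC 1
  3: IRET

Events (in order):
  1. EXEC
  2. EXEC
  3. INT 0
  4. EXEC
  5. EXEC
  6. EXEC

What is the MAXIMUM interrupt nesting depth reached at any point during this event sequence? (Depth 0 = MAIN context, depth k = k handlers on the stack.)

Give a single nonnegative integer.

Event 1 (EXEC): [MAIN] PC=0: DEC 5 -> ACC=-5 [depth=0]
Event 2 (EXEC): [MAIN] PC=1: INC 5 -> ACC=0 [depth=0]
Event 3 (INT 0): INT 0 arrives: push (MAIN, PC=2), enter IRQ0 at PC=0 (depth now 1) [depth=1]
Event 4 (EXEC): [IRQ0] PC=0: DEC 2 -> ACC=-2 [depth=1]
Event 5 (EXEC): [IRQ0] PC=1: INC 1 -> ACC=-1 [depth=1]
Event 6 (EXEC): [IRQ0] PC=2: DEC 1 -> ACC=-2 [depth=1]
Max depth observed: 1

Answer: 1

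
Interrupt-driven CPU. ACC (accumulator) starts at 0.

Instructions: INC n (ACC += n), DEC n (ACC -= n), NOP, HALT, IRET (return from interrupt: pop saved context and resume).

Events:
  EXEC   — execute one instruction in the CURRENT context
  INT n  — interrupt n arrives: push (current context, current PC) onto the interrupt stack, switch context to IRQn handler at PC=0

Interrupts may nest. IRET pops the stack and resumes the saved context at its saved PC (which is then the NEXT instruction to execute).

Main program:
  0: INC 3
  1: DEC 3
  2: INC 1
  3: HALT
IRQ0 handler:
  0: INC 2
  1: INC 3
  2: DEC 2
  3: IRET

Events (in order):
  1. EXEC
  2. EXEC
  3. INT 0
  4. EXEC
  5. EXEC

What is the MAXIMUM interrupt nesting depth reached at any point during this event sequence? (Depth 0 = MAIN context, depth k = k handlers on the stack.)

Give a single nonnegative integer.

Event 1 (EXEC): [MAIN] PC=0: INC 3 -> ACC=3 [depth=0]
Event 2 (EXEC): [MAIN] PC=1: DEC 3 -> ACC=0 [depth=0]
Event 3 (INT 0): INT 0 arrives: push (MAIN, PC=2), enter IRQ0 at PC=0 (depth now 1) [depth=1]
Event 4 (EXEC): [IRQ0] PC=0: INC 2 -> ACC=2 [depth=1]
Event 5 (EXEC): [IRQ0] PC=1: INC 3 -> ACC=5 [depth=1]
Max depth observed: 1

Answer: 1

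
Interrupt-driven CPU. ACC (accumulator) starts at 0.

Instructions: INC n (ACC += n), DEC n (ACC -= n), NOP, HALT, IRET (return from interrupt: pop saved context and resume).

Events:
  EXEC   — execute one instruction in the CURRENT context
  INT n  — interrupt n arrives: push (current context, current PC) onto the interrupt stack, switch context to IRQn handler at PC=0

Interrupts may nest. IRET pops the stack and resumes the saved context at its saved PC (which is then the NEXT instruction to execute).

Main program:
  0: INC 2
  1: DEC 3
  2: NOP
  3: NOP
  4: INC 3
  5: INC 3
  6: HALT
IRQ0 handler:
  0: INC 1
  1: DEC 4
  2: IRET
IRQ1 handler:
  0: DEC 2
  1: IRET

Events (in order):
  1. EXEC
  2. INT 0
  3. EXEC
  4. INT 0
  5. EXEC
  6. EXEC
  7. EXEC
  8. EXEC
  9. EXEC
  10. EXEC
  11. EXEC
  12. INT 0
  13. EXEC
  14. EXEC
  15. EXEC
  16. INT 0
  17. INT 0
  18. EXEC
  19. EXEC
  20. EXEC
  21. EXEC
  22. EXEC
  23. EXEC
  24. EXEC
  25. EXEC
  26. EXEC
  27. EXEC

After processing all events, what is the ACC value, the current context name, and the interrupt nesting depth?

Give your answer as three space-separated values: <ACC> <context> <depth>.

Answer: -10 MAIN 0

Derivation:
Event 1 (EXEC): [MAIN] PC=0: INC 2 -> ACC=2
Event 2 (INT 0): INT 0 arrives: push (MAIN, PC=1), enter IRQ0 at PC=0 (depth now 1)
Event 3 (EXEC): [IRQ0] PC=0: INC 1 -> ACC=3
Event 4 (INT 0): INT 0 arrives: push (IRQ0, PC=1), enter IRQ0 at PC=0 (depth now 2)
Event 5 (EXEC): [IRQ0] PC=0: INC 1 -> ACC=4
Event 6 (EXEC): [IRQ0] PC=1: DEC 4 -> ACC=0
Event 7 (EXEC): [IRQ0] PC=2: IRET -> resume IRQ0 at PC=1 (depth now 1)
Event 8 (EXEC): [IRQ0] PC=1: DEC 4 -> ACC=-4
Event 9 (EXEC): [IRQ0] PC=2: IRET -> resume MAIN at PC=1 (depth now 0)
Event 10 (EXEC): [MAIN] PC=1: DEC 3 -> ACC=-7
Event 11 (EXEC): [MAIN] PC=2: NOP
Event 12 (INT 0): INT 0 arrives: push (MAIN, PC=3), enter IRQ0 at PC=0 (depth now 1)
Event 13 (EXEC): [IRQ0] PC=0: INC 1 -> ACC=-6
Event 14 (EXEC): [IRQ0] PC=1: DEC 4 -> ACC=-10
Event 15 (EXEC): [IRQ0] PC=2: IRET -> resume MAIN at PC=3 (depth now 0)
Event 16 (INT 0): INT 0 arrives: push (MAIN, PC=3), enter IRQ0 at PC=0 (depth now 1)
Event 17 (INT 0): INT 0 arrives: push (IRQ0, PC=0), enter IRQ0 at PC=0 (depth now 2)
Event 18 (EXEC): [IRQ0] PC=0: INC 1 -> ACC=-9
Event 19 (EXEC): [IRQ0] PC=1: DEC 4 -> ACC=-13
Event 20 (EXEC): [IRQ0] PC=2: IRET -> resume IRQ0 at PC=0 (depth now 1)
Event 21 (EXEC): [IRQ0] PC=0: INC 1 -> ACC=-12
Event 22 (EXEC): [IRQ0] PC=1: DEC 4 -> ACC=-16
Event 23 (EXEC): [IRQ0] PC=2: IRET -> resume MAIN at PC=3 (depth now 0)
Event 24 (EXEC): [MAIN] PC=3: NOP
Event 25 (EXEC): [MAIN] PC=4: INC 3 -> ACC=-13
Event 26 (EXEC): [MAIN] PC=5: INC 3 -> ACC=-10
Event 27 (EXEC): [MAIN] PC=6: HALT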